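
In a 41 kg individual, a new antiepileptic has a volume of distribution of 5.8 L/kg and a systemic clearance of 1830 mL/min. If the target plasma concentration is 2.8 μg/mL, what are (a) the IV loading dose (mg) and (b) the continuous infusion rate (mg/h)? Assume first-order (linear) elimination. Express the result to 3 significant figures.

(a) 666 mg; (b) 307 mg/h

Total Vd = 5.8 × 41 = 237.8 L
Loading: fill Vd to C_target → 237.8 L × 2.8 mg/L = 665.8 mg
CL = 1830 mL/min = 1830 × 0.06 = 109.8 L/h
Maintenance infusion rate = CL × Css = 109.8 × 2.8 = 307.4 mg/h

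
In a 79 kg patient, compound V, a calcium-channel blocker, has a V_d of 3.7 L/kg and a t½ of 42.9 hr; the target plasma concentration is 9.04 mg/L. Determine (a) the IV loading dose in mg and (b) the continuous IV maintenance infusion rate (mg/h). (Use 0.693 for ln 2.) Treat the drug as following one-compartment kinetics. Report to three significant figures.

(a) 2640 mg; (b) 42.7 mg/h

Vd = 3.7 L/kg × 79 kg = 292.3 L
LD = Vd × C = 292.3 × 9.04 = 2642 mg
CL = 0.693 × Vd / t½ = 0.693 × 292.3 / 42.9 = 4.722 L/h
Infusion rate = CL × Css = 4.722 × 9.04 = 42.69 mg/h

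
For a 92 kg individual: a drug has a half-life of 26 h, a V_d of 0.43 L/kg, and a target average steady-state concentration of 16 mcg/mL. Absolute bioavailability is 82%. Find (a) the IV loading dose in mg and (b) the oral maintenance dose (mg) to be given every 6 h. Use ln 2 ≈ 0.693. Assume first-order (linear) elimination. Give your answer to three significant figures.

(a) 633 mg; (b) 123 mg

Vd = 0.43 L/kg × 92 kg = 39.56 L
LD = Vd × C = 39.56 × 16 = 633.0 mg
CL = 0.693 × Vd / t½ = 0.693 × 39.56 / 26 = 1.054 L/h
D = CL × Css × τ / F = 1.054 × 16 × 6 / 0.82 = 123.4 mg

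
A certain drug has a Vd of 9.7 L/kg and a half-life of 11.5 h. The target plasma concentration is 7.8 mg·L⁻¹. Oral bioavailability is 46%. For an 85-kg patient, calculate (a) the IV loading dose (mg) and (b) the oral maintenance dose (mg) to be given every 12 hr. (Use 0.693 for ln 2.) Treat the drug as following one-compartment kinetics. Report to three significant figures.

(a) 6430 mg; (b) 10100 mg

Vd(total) = 85 kg × 9.7 L/kg = 824.5 L
LD = Vd × C = 824.5 × 7.8 = 6431 mg
CL = 0.693 × Vd / t½ = 0.693 × 824.5 / 11.5 = 49.69 L/h
D = CL × Css × τ / F = 49.69 × 7.8 × 12 / 0.46 = 10110 mg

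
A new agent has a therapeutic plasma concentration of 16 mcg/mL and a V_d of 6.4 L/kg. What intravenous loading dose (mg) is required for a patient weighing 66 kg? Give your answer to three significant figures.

Total Vd = 6.4 × 66 = 422.4 L
The loading dose fills Vd to the target concentration.
LD = Vd × C = 422.4 × 16.00 = 6758 mg

6760 mg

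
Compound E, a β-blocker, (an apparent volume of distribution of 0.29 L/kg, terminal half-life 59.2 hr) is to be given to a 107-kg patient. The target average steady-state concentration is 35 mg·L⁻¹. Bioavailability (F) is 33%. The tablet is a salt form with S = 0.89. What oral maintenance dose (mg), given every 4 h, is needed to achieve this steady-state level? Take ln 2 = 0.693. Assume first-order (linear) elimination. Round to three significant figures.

Vd(total) = 107 kg × 0.29 L/kg = 31.03 L
CL = 0.693 × Vd / t½ = 0.693 × 31.03 / 59.2 = 0.3632 L/h
D = CL × Css × τ / F / S = 0.3632 × 35 × 4 / 0.33 / 0.89 = 173.1 mg

173 mg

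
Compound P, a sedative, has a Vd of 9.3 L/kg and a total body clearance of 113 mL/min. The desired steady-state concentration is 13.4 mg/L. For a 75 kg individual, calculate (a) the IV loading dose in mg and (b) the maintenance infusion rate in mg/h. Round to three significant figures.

Vd(total) = 75 kg × 9.3 L/kg = 697.5 L
Loading: fill Vd to C_target → 697.5 L × 13.4 mg/L = 9347 mg
CL = 113 mL/min × 60/1000 = 6.780 L/h
Maintenance: replace elimination → rate = CL × Css = 6.780 × 13.4 = 90.85 mg/h

(a) 9350 mg; (b) 90.9 mg/h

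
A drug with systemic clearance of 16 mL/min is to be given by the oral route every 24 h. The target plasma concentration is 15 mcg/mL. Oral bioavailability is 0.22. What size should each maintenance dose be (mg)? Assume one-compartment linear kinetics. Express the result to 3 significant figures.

CL = 16 mL/min = 16 × 0.06 = 0.9600 L/h
D = CL × Css × τ / F = 0.9600 × 15 × 24 / 0.22 = 1571 mg

1570 mg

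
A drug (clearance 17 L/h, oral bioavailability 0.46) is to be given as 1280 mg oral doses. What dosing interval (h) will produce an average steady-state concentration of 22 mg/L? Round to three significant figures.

F·D/τ = CL·Css → τ = F·D / (CL·Css).
τ = 0.46 × 1280 / (17 × 22) = 1.574 h

1.57 h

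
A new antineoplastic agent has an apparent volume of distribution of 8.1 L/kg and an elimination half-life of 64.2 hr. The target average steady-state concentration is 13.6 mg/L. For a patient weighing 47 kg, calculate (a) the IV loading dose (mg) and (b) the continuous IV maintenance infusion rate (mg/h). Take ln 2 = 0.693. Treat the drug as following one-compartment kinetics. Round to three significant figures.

(a) 5180 mg; (b) 55.9 mg/h

Vd = 8.1 L/kg × 47 kg = 380.7 L
LD = Vd × C = 380.7 × 13.6 = 5178 mg
CL = 0.693 × Vd / t½ = 0.693 × 380.7 / 64.2 = 4.109 L/h
Infusion rate = CL × Css = 4.109 × 13.6 = 55.88 mg/h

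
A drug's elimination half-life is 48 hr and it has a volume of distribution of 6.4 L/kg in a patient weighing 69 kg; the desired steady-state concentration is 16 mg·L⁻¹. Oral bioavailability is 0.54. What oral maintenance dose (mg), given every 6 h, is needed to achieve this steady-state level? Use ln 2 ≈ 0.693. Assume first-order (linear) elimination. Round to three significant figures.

Total Vd = 6.4 × 69 = 441.6 L
CL = 0.693 × Vd / t½ = 0.693 × 441.6 / 48 = 6.376 L/h
D = CL × Css × τ / F = 6.376 × 16 × 6 / 0.54 = 1134 mg

1130 mg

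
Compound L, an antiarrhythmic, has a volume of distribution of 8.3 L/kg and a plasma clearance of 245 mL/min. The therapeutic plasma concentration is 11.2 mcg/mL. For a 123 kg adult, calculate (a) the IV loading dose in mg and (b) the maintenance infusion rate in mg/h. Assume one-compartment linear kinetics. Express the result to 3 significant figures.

(a) 11400 mg; (b) 165 mg/h

Vd = 8.3 L/kg × 123 kg = 1021 L
Loading dose = Vd × C = 1021 × 11.2 = 11440 mg
Convert clearance: 245 mL/min × 60 min/h ÷ 1000 mL/L = 14.70 L/h
Maintenance infusion rate = CL × Css = 14.70 × 11.2 = 164.6 mg/h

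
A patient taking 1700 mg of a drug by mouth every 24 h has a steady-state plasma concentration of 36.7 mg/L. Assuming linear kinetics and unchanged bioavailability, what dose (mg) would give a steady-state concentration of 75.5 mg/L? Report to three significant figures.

3500 mg

With linear kinetics, Css is proportional to dose rate (D/τ) at fixed clearance.
D₂ = D₁ × (Css,target / Css,current) = 1700 × 75.5/36.7 = 3497 mg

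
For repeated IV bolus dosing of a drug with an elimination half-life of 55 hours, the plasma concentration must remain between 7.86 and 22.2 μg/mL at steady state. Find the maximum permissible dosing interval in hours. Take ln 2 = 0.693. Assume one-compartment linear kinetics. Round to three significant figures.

82.4 h

k = 0.693 / t½ = 0.693 / 55 = 0.01260 h⁻¹
Between IV bolus doses, concentration decays as C = C₀·e^(−kτ), so C_peak/C_trough = e^(kτ).
τ_max = ln(C_peak/C_trough) / k = ln(22.2/7.86) / 0.01260 = 1.038 / 0.01260 = 82.38 h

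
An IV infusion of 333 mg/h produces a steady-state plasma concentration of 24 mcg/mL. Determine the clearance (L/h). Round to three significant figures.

13.9 L/h

At steady state, infusion rate = CL × Css, so CL = rate / Css.
CL = 333 / 24 = 13.88 L/h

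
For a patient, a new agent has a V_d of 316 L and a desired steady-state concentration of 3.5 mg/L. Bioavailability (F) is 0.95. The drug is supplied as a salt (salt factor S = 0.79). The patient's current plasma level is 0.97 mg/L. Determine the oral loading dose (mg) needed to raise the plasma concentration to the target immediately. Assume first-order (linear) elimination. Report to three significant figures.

Concentration deficit ΔC = 3.5 − 0.97 = 2.530 mg/L
LD = Vd × ΔC / F / S = 316.0 × 2.530 / 0.95 / 0.79 = 1065 mg

1070 mg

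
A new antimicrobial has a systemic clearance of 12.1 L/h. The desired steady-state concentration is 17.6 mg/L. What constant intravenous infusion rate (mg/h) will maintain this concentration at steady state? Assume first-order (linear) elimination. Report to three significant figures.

213 mg/h

R₀ = 12.10 × 17.6 = 213.0 mg/h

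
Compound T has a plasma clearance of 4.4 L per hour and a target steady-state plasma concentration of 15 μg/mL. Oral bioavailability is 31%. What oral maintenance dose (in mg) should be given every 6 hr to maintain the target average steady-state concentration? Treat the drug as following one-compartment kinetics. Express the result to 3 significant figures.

1280 mg

D = CL × Css × τ / F = 4.400 × 15 × 6 / 0.31 = 1277 mg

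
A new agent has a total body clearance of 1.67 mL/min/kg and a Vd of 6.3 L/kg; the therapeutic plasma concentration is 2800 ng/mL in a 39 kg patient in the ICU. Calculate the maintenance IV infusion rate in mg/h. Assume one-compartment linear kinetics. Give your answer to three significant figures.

CL = 1.67 mL/min/kg × 39 kg = 65.13 mL/min = 65.13 × 60/1000 = 3.908 L/h
C = 2800 ng/mL = 2.800 mg/L
R₀ = 3.908 × 2.8 = 10.94 mg/h

10.9 mg/h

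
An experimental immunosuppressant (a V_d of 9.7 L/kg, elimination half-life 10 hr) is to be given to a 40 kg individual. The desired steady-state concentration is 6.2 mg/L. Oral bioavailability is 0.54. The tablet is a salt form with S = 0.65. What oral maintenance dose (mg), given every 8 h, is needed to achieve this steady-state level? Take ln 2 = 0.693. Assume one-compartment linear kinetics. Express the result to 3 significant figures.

3800 mg

Vd(total) = 40 kg × 9.7 L/kg = 388.0 L
CL = 0.693 × Vd / t½ = 0.693 × 388.0 / 10 = 26.89 L/h
D = CL × Css × τ / F / S = 26.89 × 6.2 × 8 / 0.54 / 0.65 = 3800 mg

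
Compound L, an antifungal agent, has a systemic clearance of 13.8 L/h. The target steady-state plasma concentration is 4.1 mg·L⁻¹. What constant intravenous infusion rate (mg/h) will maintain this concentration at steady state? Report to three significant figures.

Infusion rate = CL · Css = 13.80 L/h × 4.1 mg/L = 56.58 mg/h

56.6 mg/h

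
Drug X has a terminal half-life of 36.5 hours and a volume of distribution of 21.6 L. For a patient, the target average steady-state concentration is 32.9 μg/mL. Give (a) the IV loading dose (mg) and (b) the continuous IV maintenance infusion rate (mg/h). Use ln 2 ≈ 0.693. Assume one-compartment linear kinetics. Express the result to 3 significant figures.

LD = Vd × C = 21.60 × 32.9 = 710.6 mg
CL = 0.693 × Vd / t½ = 0.693 × 21.60 / 36.5 = 0.4101 L/h
Infusion rate = CL × Css = 0.4101 × 32.9 = 13.49 mg/h

(a) 711 mg; (b) 13.5 mg/h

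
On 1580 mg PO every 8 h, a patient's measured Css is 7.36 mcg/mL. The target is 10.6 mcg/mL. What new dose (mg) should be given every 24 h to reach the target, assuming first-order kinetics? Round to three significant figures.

With linear kinetics, Css is proportional to dose rate (D/τ) at fixed clearance.
D₂ = D₁ × (Css,target / Css,current) × (τ₂/τ₁) = 1580 × (10.6/7.36) × (24/8) = 6827 mg

6830 mg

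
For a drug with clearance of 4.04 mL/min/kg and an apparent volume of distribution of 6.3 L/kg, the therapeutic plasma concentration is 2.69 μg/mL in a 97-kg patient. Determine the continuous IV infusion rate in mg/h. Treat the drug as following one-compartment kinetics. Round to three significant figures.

63.2 mg/h

CL = 4.04 mL/min/kg × 97 kg = 391.9 mL/min = 391.9 × 60/1000 = 23.51 L/h
Infusion rate = CL · Css = 23.51 L/h × 2.69 mg/L = 63.24 mg/h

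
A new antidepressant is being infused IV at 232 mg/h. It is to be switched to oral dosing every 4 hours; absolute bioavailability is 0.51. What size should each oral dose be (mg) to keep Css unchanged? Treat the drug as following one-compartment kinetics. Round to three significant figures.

1820 mg

To maintain the same Css, the systemic dosing rate must be unchanged: F·D/τ = infusion rate.
D = rate × τ / F = 232 × 4 / 0.51 = 1820 mg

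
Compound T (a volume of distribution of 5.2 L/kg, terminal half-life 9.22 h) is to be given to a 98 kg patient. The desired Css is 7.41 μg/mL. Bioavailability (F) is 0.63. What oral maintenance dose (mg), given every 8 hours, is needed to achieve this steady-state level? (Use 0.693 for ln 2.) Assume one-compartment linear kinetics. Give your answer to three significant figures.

3600 mg

Total Vd = 5.2 × 98 = 509.6 L
CL = 0.693 × Vd / t½ = 0.693 × 509.6 / 9.22 = 38.30 L/h
D = CL × Css × τ / F = 38.30 × 7.41 × 8 / 0.63 = 3604 mg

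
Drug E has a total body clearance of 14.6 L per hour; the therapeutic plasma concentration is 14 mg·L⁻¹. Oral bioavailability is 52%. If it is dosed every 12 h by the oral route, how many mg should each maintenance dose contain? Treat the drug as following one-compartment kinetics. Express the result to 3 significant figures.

4720 mg

D = CL × Css × τ / F = 14.60 × 14 × 12 / 0.52 = 4717 mg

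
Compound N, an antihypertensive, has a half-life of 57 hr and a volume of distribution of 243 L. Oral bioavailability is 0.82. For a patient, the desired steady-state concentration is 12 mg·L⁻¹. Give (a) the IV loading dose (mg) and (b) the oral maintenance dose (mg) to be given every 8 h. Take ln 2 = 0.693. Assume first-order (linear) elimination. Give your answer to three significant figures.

LD = Vd × C = 243.0 × 12 = 2916 mg
CL = 0.693 × Vd / t½ = 0.693 × 243.0 / 57 = 2.954 L/h
D = CL × Css × τ / F = 2.954 × 12 × 8 / 0.82 = 345.8 mg

(a) 2920 mg; (b) 346 mg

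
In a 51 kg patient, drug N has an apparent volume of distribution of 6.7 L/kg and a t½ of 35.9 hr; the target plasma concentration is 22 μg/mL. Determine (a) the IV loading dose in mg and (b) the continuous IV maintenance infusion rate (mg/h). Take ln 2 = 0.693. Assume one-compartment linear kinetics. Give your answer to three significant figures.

(a) 7520 mg; (b) 145 mg/h

Vd(total) = 51 kg × 6.7 L/kg = 341.7 L
LD = Vd × C = 341.7 × 22 = 7517 mg
CL = 0.693 × Vd / t½ = 0.693 × 341.7 / 35.9 = 6.596 L/h
Infusion rate = CL × Css = 6.596 × 22 = 145.1 mg/h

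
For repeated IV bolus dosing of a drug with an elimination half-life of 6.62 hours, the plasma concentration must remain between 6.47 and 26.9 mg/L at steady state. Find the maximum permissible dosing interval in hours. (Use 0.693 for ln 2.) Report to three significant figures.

13.6 h

k = 0.693 / t½ = 0.693 / 6.62 = 0.1047 h⁻¹
Between IV bolus doses, concentration decays as C = C₀·e^(−kτ), so C_peak/C_trough = e^(kτ).
τ_max = ln(C_peak/C_trough) / k = ln(26.9/6.47) / 0.1047 = 1.425 / 0.1047 = 13.61 h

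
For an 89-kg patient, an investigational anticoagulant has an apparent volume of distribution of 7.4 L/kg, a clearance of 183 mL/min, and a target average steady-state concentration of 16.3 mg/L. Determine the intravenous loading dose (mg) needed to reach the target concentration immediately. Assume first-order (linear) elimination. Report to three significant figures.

10700 mg

Vd = 7.4 L/kg × 89 kg = 658.6 L
The loading dose fills Vd to the target concentration.
LD = Vd × C = 658.6 × 16.30 = 10740 mg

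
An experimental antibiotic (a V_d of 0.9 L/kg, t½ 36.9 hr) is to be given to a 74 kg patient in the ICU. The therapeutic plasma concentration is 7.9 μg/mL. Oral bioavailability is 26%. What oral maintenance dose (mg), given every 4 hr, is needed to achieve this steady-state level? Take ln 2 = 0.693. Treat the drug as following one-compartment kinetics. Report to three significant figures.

152 mg

Vd = 0.9 L/kg × 74 kg = 66.60 L
CL = 0.693 × Vd / t½ = 0.693 × 66.60 / 36.9 = 1.251 L/h
D = CL × Css × τ / F = 1.251 × 7.9 × 4 / 0.26 = 152.0 mg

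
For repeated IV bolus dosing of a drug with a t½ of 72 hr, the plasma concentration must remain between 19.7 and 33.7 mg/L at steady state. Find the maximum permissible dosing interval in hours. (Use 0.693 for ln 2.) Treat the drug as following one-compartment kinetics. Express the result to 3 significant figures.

55.8 h

k = 0.693 / t½ = 0.693 / 72 = 0.009625 h⁻¹
Between IV bolus doses, concentration decays as C = C₀·e^(−kτ), so C_peak/C_trough = e^(kτ).
τ_max = ln(C_peak/C_trough) / k = ln(33.7/19.7) / 0.009625 = 0.5369 / 0.009625 = 55.78 h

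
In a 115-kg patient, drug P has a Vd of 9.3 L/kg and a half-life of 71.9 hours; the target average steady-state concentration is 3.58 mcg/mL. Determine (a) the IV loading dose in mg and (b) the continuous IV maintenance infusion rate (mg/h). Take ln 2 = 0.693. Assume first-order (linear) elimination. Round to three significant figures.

Vd = 9.3 L/kg × 115 kg = 1070 L
LD = Vd × C = 1070 × 3.58 = 3831 mg
CL = 0.693 × Vd / t½ = 0.693 × 1070 / 71.9 = 10.31 L/h
Infusion rate = CL × Css = 10.31 × 3.58 = 36.91 mg/h

(a) 3830 mg; (b) 36.9 mg/h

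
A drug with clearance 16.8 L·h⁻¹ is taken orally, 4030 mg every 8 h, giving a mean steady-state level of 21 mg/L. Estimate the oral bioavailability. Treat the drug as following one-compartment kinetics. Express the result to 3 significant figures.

F·D/τ = CL·Css at steady state → F = CL·Css·τ / D.
F = 16.8 × 21 × 8 / 4030 = 0.700

0.700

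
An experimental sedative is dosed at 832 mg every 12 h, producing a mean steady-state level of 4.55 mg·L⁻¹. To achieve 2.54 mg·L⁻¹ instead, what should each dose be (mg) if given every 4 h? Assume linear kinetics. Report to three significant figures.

With linear kinetics, Css is proportional to dose rate (D/τ) at fixed clearance.
D₂ = D₁ × (Css,target / Css,current) × (τ₂/τ₁) = 832 × (2.54/4.55) × (4/12) = 154.8 mg

155 mg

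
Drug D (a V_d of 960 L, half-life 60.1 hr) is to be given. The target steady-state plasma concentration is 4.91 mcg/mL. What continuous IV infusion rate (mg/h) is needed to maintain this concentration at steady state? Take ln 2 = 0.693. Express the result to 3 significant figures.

54.4 mg/h

CL = 0.693 × Vd / t½ = 0.693 × 960.0 / 60.1 = 11.07 L/h
Infusion rate = CL × Css = 11.07 × 4.91 = 54.35 mg/h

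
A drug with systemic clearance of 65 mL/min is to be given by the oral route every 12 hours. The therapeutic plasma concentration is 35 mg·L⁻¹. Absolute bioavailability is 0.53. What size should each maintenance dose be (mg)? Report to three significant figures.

Convert clearance: 65 mL/min × 60 min/h ÷ 1000 mL/L = 3.900 L/h
D = CL × Css × τ / F = 3.900 × 35 × 12 / 0.53 = 3091 mg

3090 mg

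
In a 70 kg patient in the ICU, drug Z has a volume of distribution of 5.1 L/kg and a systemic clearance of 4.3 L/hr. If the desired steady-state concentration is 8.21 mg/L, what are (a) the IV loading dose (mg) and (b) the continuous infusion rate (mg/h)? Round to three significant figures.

Vd(total) = 70 kg × 5.1 L/kg = 357.0 L
Loading: fill Vd to C_target → 357.0 L × 8.21 mg/L = 2931 mg
Maintenance infusion rate = CL × Css = 4.300 × 8.21 = 35.30 mg/h

(a) 2930 mg; (b) 35.3 mg/h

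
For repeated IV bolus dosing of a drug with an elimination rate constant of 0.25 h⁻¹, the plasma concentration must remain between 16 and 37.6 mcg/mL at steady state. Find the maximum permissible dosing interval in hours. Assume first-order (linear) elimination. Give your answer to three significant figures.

3.42 h

Between IV bolus doses, concentration decays as C = C₀·e^(−kτ), so C_peak/C_trough = e^(kτ).
τ_max = ln(C_peak/C_trough) / k = ln(37.6/16) / 0.2500 = 0.8544 / 0.2500 = 3.418 h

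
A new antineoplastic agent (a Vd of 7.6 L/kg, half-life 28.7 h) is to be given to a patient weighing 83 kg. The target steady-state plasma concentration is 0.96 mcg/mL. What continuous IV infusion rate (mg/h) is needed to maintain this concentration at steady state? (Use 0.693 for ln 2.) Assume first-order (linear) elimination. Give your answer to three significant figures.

Total Vd = 7.6 × 83 = 630.8 L
CL = 0.693 × Vd / t½ = 0.693 × 630.8 / 28.7 = 15.23 L/h
Infusion rate = CL × Css = 15.23 × 0.96 = 14.62 mg/h

14.6 mg/h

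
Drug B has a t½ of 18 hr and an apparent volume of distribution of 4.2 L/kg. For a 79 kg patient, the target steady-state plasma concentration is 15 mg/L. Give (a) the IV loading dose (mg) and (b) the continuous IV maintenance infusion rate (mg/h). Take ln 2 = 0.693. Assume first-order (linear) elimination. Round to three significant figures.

Vd = 4.2 L/kg × 79 kg = 331.8 L
LD = Vd × C = 331.8 × 15 = 4977 mg
CL = 0.693 × Vd / t½ = 0.693 × 331.8 / 18 = 12.77 L/h
Infusion rate = CL × Css = 12.77 × 15 = 191.6 mg/h

(a) 4980 mg; (b) 192 mg/h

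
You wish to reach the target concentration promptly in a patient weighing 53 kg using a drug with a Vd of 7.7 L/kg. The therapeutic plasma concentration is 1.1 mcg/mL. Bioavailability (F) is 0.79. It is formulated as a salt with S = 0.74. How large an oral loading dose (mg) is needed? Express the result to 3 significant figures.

Vd(total) = 53 kg × 7.7 L/kg = 408.1 L
The loading dose fills Vd to the target concentration.
LD = Vd × C / F / S = 408.1 × 1.100 / 0.79 / 0.74 = 767.9 mg

768 mg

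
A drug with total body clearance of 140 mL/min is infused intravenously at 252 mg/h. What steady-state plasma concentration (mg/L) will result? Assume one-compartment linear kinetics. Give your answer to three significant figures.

CL = 140 mL/min = 140 × 0.06 = 8.400 L/h
Css = rate / CL = 252 / 8.400 = 30.00 mg/L

30.0 mg/L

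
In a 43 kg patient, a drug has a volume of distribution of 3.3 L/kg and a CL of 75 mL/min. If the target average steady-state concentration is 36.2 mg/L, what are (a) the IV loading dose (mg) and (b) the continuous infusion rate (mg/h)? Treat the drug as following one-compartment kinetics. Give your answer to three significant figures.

(a) 5140 mg; (b) 163 mg/h

Vd = 3.3 L/kg × 43 kg = 141.9 L
Loading dose = Vd × C = 141.9 × 36.2 = 5137 mg
Convert clearance: 75 mL/min × 60 min/h ÷ 1000 mL/L = 4.500 L/h
Infusion rate = 4.500 L/h × 36.2 mg/L = 162.9 mg/h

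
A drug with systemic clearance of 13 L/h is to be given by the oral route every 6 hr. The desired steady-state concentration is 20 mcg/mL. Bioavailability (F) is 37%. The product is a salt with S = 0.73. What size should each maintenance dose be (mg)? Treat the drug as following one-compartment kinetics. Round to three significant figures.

D = CL × Css × τ / F / S = 13.00 × 20 × 6 / 0.37 / 0.73 = 5776 mg

5780 mg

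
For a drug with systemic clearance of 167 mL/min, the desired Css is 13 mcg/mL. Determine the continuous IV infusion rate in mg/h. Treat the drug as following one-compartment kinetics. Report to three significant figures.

CL = 167 mL/min = 167 × 0.06 = 10.02 L/h
Infusion rate = CL · Css = 10.02 L/h × 13 mg/L = 130.3 mg/h

130 mg/h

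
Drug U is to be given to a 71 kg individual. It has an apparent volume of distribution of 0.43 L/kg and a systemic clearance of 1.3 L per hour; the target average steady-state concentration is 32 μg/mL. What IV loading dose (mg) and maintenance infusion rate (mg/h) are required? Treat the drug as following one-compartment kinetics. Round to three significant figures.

Total Vd = 0.43 × 71 = 30.53 L
Loading dose = Vd × C = 30.53 × 32 = 977.0 mg
Maintenance: replace elimination → rate = CL × Css = 1.300 × 32 = 41.60 mg/h

(a) 977 mg; (b) 41.6 mg/h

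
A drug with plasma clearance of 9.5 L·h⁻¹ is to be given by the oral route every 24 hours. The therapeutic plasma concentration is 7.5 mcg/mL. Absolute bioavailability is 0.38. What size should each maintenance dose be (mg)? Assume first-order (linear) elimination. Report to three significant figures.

4500 mg

D = CL × Css × τ / F = 9.500 × 7.5 × 24 / 0.38 = 4500 mg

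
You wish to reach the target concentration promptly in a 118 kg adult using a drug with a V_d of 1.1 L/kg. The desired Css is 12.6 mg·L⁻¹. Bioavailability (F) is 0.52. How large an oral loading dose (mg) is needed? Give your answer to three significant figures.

Total Vd = 1.1 × 118 = 129.8 L
LD = Vd × C / F = 129.8 × 12.60 / 0.52 = 3145 mg

3150 mg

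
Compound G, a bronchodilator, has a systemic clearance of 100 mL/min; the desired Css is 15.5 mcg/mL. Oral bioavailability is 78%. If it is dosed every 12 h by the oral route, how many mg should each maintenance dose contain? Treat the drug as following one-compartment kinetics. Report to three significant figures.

Convert clearance: 100 mL/min × 60 min/h ÷ 1000 mL/L = 6.000 L/h
D = CL × Css × τ / F = 6.000 × 15.5 × 12 / 0.78 = 1431 mg

1430 mg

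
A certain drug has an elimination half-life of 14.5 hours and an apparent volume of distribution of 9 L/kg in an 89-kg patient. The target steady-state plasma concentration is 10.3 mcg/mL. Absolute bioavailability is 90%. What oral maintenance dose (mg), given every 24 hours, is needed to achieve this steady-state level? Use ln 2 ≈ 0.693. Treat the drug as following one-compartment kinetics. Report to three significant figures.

10500 mg

Vd(total) = 89 kg × 9 L/kg = 801.0 L
CL = ln 2 · Vd / t½ = 0.693 × 801.0 / 14.5 = 38.28 L/h
D = CL × Css × τ / F = 38.28 × 10.3 × 24 / 0.9 = 10510 mg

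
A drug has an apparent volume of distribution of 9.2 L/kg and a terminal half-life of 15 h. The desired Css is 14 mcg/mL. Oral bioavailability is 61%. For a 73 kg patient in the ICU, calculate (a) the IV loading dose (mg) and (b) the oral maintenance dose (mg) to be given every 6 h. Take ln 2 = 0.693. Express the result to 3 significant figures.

(a) 9400 mg; (b) 4270 mg

Vd(total) = 73 kg × 9.2 L/kg = 671.6 L
LD = Vd × C = 671.6 × 14 = 9402 mg
CL = 0.693 × Vd / t½ = 0.693 × 671.6 / 15 = 31.03 L/h
D = CL × Css × τ / F = 31.03 × 14 × 6 / 0.61 = 4273 mg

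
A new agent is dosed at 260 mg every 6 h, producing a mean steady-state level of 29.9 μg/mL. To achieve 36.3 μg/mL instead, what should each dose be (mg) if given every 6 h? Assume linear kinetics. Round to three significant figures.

For first-order elimination, Css ∝ F·D/(CL·τ); F and CL are unchanged, so Css ∝ D/τ.
D₂ = D₁ × (Css,target / Css,current) = 260 × 36.3/29.9 = 315.7 mg

316 mg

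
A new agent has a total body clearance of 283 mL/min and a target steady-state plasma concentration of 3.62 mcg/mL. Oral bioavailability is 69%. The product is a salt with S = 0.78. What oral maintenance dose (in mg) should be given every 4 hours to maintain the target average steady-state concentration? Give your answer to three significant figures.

CL = 283 mL/min × 60/1000 = 16.98 L/h
At steady state, dose per interval replaces the amount cleared in that interval: F·S·D/τ = CL·Css.
D = CL × Css × τ / F / S = 16.98 × 3.62 × 4 / 0.69 / 0.78 = 456.8 mg

457 mg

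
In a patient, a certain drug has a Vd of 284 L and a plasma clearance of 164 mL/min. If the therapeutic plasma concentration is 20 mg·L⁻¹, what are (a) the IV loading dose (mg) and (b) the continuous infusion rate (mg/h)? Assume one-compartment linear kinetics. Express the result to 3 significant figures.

(a) 5680 mg; (b) 197 mg/h

Loading: fill Vd to C_target → 284.0 L × 20 mg/L = 5680 mg
CL = 164 mL/min = 164 × 0.06 = 9.840 L/h
Infusion rate = 9.840 L/h × 20 mg/L = 196.8 mg/h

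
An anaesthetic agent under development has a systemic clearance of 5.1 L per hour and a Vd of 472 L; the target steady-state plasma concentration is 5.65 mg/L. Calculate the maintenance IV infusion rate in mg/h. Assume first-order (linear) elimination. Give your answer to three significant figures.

At steady state, infusion rate equals elimination rate: rate in = CL × Css.
Infusion rate = CL · Css = 5.100 L/h × 5.65 mg/L = 28.82 mg/h

28.8 mg/h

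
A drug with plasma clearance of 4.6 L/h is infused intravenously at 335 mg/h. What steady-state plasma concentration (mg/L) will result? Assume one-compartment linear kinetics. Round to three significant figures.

72.8 mg/L

Css = rate / CL = 335 / 4.600 = 72.83 mg/L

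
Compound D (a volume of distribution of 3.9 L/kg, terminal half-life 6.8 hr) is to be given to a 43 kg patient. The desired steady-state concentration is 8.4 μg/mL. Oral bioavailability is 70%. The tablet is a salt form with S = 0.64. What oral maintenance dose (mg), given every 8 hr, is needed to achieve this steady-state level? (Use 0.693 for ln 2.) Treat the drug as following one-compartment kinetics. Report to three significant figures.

Total Vd = 3.9 × 43 = 167.7 L
CL = ln 2 · Vd / t½ = 0.693 × 167.7 / 6.8 = 17.09 L/h
D = CL × Css × τ / F / S = 17.09 × 8.4 × 8 / 0.7 / 0.64 = 2564 mg

2560 mg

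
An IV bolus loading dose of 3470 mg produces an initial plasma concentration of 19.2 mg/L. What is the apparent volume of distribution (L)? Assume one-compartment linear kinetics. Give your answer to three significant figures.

181 L

Immediately after an IV bolus, C₀ = Dose / Vd, so Vd = Dose / C₀.
Vd = 3470 / 19.2 = 180.7 L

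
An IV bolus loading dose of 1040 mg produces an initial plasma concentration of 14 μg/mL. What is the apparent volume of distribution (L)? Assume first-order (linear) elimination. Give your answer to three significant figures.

74.3 L

Immediately after an IV bolus, C₀ = Dose / Vd, so Vd = Dose / C₀.
Vd = 1040 / 14 = 74.29 L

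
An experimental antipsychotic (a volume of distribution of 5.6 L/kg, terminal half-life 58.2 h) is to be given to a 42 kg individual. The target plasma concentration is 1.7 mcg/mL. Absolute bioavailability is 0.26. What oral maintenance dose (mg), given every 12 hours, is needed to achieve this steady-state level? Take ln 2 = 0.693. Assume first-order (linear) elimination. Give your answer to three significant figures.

Vd(total) = 42 kg × 5.6 L/kg = 235.2 L
k = 0.693/58.2 = 0.01191 h⁻¹, so CL = k·Vd = 0.01191 × 235.2 = 2.801 L/h
D = CL × Css × τ / F = 2.801 × 1.7 × 12 / 0.26 = 219.8 mg

220 mg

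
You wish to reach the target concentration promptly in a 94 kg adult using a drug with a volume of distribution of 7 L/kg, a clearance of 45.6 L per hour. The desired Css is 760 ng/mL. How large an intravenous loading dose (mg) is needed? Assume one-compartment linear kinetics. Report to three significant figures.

Total Vd = 7 × 94 = 658.0 L
C = 760 ng/mL = 0.7600 mg/L
LD = Vd × C = 658.0 × 0.7600 = 500.1 mg

500 mg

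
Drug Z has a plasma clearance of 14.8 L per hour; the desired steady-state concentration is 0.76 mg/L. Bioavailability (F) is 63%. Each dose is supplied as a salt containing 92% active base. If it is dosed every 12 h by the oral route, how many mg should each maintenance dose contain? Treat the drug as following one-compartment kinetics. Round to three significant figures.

At steady state, dose per interval replaces the amount cleared in that interval: F·S·D/τ = CL·Css.
D = CL × Css × τ / F / S = 14.80 × 0.76 × 12 / 0.63 / 0.92 = 232.9 mg

233 mg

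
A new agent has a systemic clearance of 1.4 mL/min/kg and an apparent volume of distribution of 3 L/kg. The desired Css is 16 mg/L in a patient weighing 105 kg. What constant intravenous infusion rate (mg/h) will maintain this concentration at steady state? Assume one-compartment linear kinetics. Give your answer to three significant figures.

141 mg/h

CL = 1.4 mL/min/kg × 105 kg = 147.0 mL/min = 147.0 × 60/1000 = 8.820 L/h
Maintenance depends on clearance, not Vd — rate in must match rate out.
Rate = CL × Css = 8.820 × 16 = 141.1 mg/h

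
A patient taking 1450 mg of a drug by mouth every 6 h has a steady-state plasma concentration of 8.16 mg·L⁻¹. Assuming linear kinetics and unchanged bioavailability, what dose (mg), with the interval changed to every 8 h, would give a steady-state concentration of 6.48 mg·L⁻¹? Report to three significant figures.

With linear kinetics, Css is proportional to dose rate (D/τ) at fixed clearance.
D₂ = D₁ × (Css,target / Css,current) × (τ₂/τ₁) = 1450 × (6.48/8.16) × (8/6) = 1535 mg

1540 mg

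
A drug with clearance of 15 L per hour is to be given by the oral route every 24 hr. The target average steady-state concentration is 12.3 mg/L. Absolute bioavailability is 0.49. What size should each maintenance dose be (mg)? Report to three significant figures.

9040 mg

D = CL × Css × τ / F = 15.00 × 12.3 × 24 / 0.49 = 9037 mg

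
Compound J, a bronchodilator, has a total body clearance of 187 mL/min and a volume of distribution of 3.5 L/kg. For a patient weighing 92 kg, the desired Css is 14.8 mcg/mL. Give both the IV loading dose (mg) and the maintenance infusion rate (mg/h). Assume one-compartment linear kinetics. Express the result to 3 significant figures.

(a) 4770 mg; (b) 166 mg/h

Total Vd = 3.5 × 92 = 322.0 L
Loading dose = Vd × C = 322.0 × 14.8 = 4766 mg
CL = 187 mL/min = 187 × 0.06 = 11.22 L/h
Maintenance: replace elimination → rate = CL × Css = 11.22 × 14.8 = 166.1 mg/h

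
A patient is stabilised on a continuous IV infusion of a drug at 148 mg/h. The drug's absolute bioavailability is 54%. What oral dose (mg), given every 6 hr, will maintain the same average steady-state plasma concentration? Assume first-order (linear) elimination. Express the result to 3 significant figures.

1640 mg

To maintain the same Css, the systemic dosing rate must be unchanged: F·D/τ = infusion rate.
D = rate × τ / F = 148 × 6 / 0.54 = 1644 mg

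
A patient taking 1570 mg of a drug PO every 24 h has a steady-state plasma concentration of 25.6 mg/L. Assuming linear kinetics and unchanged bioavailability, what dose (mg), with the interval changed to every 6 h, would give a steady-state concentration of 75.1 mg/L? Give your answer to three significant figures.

1150 mg

With linear kinetics, Css is proportional to dose rate (D/τ) at fixed clearance.
D₂ = D₁ × (Css,target / Css,current) × (τ₂/τ₁) = 1570 × (75.1/25.6) × (6/24) = 1151 mg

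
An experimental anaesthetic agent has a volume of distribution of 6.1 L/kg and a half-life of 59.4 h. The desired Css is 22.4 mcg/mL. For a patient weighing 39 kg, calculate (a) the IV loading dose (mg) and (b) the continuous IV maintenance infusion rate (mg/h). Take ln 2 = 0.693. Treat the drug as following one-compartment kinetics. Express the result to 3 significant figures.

Total Vd = 6.1 × 39 = 237.9 L
LD = Vd × C = 237.9 × 22.4 = 5329 mg
CL = 0.693 × Vd / t½ = 0.693 × 237.9 / 59.4 = 2.776 L/h
Infusion rate = CL × Css = 2.776 × 22.4 = 62.18 mg/h

(a) 5330 mg; (b) 62.2 mg/h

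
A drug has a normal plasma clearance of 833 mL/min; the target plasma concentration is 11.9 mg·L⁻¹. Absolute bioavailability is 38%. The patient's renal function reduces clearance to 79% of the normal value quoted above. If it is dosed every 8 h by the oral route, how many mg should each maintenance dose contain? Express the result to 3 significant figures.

CL = 833 mL/min = 833 × 0.06 = 49.98 L/h
Patient clearance = 0.79 × 49.98 = 39.48 L/h
At steady state, dose per interval replaces the amount cleared in that interval: F·D/τ = CL·Css.
D = CL × Css × τ / F = 39.48 × 11.9 × 8 / 0.38 = 9891 mg

9890 mg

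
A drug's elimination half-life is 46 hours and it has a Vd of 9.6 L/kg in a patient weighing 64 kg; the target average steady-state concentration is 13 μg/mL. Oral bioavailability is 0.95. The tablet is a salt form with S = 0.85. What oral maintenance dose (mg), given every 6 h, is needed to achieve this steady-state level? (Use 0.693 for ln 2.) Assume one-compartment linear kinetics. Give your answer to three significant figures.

Vd = 9.6 L/kg × 64 kg = 614.4 L
CL = ln 2 · Vd / t½ = 0.693 × 614.4 / 46 = 9.256 L/h
D = CL × Css × τ / F / S = 9.256 × 13 × 6 / 0.95 / 0.85 = 894.1 mg

894 mg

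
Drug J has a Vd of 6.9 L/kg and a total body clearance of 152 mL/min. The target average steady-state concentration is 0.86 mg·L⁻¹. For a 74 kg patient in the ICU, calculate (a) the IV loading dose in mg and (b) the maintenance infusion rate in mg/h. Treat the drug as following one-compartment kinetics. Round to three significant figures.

Vd(total) = 74 kg × 6.9 L/kg = 510.6 L
Loading: fill Vd to C_target → 510.6 L × 0.86 mg/L = 439.1 mg
Convert clearance: 152 mL/min × 60 min/h ÷ 1000 mL/L = 9.120 L/h
Maintenance infusion rate = CL × Css = 9.120 × 0.86 = 7.843 mg/h

(a) 439 mg; (b) 7.84 mg/h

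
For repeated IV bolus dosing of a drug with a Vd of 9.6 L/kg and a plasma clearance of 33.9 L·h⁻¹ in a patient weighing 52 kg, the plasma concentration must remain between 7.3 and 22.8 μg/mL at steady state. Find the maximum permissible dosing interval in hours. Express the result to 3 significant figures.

16.8 h

Vd(total) = 52 kg × 9.6 L/kg = 499.2 L
k = CL / Vd = 33.90 / 499.2 = 0.06791 h⁻¹
Between IV bolus doses, concentration decays as C = C₀·e^(−kτ), so C_peak/C_trough = e^(kτ).
τ_max = ln(C_peak/C_trough) / k = ln(22.8/7.3) / 0.06791 = 1.139 / 0.06791 = 16.77 h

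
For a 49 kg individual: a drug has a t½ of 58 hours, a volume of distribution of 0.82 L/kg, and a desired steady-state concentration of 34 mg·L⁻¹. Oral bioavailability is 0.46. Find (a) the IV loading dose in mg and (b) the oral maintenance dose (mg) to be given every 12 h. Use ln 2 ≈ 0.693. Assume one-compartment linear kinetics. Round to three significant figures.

(a) 1370 mg; (b) 426 mg

Vd(total) = 49 kg × 0.82 L/kg = 40.18 L
LD = Vd × C = 40.18 × 34 = 1366 mg
CL = 0.693 × Vd / t½ = 0.693 × 40.18 / 58 = 0.4801 L/h
D = CL × Css × τ / F = 0.4801 × 34 × 12 / 0.46 = 425.8 mg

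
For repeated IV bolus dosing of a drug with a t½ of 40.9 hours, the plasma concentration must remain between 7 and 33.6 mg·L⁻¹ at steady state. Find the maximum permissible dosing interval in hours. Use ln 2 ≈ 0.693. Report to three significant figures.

k = 0.693 / t½ = 0.693 / 40.9 = 0.01694 h⁻¹
Between IV bolus doses, concentration decays as C = C₀·e^(−kτ), so C_peak/C_trough = e^(kτ).
τ_max = ln(C_peak/C_trough) / k = ln(33.6/7) / 0.01694 = 1.569 / 0.01694 = 92.62 h

92.6 h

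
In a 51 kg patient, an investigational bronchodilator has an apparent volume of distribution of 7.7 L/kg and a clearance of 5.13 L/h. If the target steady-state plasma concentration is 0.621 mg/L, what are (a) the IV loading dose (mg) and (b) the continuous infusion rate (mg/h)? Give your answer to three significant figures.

Vd(total) = 51 kg × 7.7 L/kg = 392.7 L
Loading: fill Vd to C_target → 392.7 L × 0.621 mg/L = 243.9 mg
Maintenance: replace elimination → rate = CL × Css = 5.130 × 0.621 = 3.186 mg/h

(a) 244 mg; (b) 3.19 mg/h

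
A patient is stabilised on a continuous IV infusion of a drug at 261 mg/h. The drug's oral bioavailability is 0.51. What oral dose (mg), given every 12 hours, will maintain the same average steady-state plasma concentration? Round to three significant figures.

6140 mg

To maintain the same Css, the systemic dosing rate must be unchanged: F·D/τ = infusion rate.
D = rate × τ / F = 261 × 12 / 0.51 = 6141 mg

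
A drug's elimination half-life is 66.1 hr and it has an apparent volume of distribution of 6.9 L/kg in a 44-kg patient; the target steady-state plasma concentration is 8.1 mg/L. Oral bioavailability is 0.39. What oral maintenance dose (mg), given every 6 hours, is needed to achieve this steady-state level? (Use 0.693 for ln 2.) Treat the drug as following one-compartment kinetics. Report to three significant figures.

Vd(total) = 44 kg × 6.9 L/kg = 303.6 L
CL = ln 2 · Vd / t½ = 0.693 × 303.6 / 66.1 = 3.183 L/h
D = CL × Css × τ / F = 3.183 × 8.1 × 6 / 0.39 = 396.7 mg

397 mg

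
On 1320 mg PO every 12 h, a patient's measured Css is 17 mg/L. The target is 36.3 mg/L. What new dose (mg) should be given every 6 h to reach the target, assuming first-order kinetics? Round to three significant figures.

With linear kinetics, Css is proportional to dose rate (D/τ) at fixed clearance.
D₂ = D₁ × (Css,target / Css,current) × (τ₂/τ₁) = 1320 × (36.3/17) × (6/12) = 1409 mg

1410 mg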